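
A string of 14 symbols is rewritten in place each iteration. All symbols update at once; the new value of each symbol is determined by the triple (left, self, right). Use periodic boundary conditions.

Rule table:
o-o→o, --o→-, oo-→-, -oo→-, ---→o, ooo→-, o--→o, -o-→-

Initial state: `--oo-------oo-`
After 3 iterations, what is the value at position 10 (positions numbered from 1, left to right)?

o---oooooo---o
-oo-------oo--
---oooooo---oo
position 10 holds -

-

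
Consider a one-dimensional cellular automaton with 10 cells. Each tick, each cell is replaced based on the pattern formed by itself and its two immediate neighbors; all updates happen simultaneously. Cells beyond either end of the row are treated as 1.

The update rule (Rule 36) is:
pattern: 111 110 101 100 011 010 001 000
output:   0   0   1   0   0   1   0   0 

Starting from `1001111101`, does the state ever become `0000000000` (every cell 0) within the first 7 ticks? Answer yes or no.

0000000010
0000000011
0000000000
all cells are 0 at tick 3

yes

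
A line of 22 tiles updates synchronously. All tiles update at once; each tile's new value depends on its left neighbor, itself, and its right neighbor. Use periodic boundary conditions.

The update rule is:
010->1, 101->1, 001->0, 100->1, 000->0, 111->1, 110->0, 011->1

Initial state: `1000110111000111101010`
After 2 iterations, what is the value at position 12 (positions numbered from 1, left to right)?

1

1100101110100111011111
1010111101110110111111
position 12 holds 1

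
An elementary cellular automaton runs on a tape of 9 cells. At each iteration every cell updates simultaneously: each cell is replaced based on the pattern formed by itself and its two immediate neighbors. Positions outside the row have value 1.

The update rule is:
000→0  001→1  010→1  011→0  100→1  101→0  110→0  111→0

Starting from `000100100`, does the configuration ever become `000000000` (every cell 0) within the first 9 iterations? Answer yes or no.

101111111
000000000
all cells are 0 at iteration 2

yes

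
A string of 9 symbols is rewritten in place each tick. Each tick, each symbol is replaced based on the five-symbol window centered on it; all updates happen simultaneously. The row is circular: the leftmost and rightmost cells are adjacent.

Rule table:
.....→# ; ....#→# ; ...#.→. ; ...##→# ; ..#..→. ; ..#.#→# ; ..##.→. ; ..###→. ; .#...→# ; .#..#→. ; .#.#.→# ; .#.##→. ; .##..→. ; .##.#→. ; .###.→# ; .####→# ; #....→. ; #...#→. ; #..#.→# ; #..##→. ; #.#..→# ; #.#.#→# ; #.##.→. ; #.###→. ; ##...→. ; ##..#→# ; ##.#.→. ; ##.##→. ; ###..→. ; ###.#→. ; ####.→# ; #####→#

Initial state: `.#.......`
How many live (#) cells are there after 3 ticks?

3

..#.#####
###..###.
.#.#..#..
count of #: 3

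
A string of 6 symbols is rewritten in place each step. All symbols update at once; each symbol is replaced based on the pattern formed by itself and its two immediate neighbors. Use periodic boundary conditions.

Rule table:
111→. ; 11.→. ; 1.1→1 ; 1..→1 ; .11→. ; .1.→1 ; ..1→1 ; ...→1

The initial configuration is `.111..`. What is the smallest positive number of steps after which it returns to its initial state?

1...11
.111..

2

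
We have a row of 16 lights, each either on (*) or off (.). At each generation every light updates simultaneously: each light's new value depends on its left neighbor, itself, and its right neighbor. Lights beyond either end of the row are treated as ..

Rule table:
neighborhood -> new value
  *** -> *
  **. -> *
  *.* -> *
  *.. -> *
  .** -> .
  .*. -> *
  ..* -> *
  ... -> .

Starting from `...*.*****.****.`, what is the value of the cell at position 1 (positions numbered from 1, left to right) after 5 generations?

*

generation 1: ..***.*****.****
generation 2: .*.***.*****.***
generation 3: ***.***.*****.**
generation 4: .***.***.*****.*
generation 5: *.***.***.******
position 1 holds *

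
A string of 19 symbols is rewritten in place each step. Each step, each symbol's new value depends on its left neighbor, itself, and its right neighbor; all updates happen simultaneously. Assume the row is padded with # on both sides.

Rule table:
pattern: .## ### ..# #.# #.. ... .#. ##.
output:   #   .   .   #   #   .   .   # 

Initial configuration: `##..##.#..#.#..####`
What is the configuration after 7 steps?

####...#.####.#.###

.##.###.#..#.#.#...
#####.##.#..#.#.#..
....#####.#..#.#.#.
#...#...##.#..#.#.#
##...#..###.#..#.##
.##...#.#.##.#..##.
####...#.####.#.###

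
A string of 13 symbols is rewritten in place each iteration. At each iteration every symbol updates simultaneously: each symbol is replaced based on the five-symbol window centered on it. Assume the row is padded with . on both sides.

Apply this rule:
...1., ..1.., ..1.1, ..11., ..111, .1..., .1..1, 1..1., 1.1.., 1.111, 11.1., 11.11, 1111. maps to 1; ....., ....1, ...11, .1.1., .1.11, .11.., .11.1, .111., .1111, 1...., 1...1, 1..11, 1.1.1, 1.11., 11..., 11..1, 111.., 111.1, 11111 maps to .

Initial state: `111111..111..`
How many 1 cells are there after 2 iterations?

8

iteration 1: 1...1...1....
iteration 2: 11.111.111...
count of 1: 8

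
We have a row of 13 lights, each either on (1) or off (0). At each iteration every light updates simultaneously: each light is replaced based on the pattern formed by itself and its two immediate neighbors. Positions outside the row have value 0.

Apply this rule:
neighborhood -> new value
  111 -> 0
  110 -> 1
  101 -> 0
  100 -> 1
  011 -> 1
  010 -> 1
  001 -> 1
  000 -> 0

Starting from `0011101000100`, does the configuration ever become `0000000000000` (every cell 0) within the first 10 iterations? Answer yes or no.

0110101101110
1110101101011
1010101101011
1010101101011  (fixed point — unchanged through iteration 10)
iteration 10 is 1010101101011, still not uniform 0

no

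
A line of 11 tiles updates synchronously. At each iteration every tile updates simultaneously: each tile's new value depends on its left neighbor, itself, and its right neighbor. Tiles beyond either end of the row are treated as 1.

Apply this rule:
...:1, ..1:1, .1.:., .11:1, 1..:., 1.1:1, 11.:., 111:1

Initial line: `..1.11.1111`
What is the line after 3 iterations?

.11.1111111

.1.11.11111
1.11.111111
.11.1111111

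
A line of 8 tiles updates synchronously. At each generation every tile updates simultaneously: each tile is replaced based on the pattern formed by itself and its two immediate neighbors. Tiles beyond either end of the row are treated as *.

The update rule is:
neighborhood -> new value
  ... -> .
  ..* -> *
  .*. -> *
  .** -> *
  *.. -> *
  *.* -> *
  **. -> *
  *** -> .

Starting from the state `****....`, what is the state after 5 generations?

*****.**

...**..*
*.******
***.....
..**...*
*****.**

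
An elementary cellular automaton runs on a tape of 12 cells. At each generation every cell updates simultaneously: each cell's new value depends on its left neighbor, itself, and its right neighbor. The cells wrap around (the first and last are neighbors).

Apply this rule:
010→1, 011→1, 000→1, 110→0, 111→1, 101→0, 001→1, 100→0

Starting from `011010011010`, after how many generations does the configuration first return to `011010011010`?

6

110010110010
100110100110
101100101100
101001101001
001011001011
011010011010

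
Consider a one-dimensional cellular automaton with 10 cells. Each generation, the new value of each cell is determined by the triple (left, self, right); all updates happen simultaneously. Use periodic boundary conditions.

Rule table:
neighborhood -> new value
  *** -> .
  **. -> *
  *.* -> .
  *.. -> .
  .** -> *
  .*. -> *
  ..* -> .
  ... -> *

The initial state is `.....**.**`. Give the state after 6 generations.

.*.*.**.**

.***.**.**
.*.*.**.**
.*.*.**.**  (fixed point — unchanged through generation 6)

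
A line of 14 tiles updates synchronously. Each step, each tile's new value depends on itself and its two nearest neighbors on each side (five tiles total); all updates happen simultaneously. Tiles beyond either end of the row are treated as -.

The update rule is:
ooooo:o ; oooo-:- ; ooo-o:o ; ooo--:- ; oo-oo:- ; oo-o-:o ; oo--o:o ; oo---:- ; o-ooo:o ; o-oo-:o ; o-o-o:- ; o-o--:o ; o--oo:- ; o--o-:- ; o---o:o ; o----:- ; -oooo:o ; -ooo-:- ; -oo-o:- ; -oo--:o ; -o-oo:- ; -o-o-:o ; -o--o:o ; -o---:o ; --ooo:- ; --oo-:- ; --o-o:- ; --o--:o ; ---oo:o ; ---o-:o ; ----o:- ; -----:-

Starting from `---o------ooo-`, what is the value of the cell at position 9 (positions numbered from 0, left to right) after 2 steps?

--ooo----o----
-o------ooo---
position 9 holds o

o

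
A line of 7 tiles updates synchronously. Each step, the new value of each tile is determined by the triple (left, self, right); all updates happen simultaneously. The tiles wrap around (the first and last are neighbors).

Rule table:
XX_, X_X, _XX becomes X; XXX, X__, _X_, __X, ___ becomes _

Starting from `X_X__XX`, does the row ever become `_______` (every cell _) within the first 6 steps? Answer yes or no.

XX___X_
XX____X
_X____X
X______
_______
all cells are _ at step 5

yes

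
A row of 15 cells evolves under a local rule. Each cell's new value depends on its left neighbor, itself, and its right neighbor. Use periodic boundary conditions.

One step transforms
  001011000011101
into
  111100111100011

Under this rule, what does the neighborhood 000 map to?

At position 7 the neighborhood is 000; the next row has 1 there.

1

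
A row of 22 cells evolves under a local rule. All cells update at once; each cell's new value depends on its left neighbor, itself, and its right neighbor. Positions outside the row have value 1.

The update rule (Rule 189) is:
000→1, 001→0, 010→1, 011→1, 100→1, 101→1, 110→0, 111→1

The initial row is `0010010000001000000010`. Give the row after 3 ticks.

1011011111101111111011
0110111111011111110111
1101111110111111101111

1101111110111111101111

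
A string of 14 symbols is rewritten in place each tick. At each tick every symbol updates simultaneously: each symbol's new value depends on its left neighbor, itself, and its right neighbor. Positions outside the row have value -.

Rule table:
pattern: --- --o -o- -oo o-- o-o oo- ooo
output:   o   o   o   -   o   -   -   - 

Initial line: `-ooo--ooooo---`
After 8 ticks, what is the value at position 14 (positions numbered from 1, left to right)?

-

o---oo-----ooo
oooo--ooooo---
----oo-----ooo
oooo--ooooo---  (repeats tick 2; period 2)
tick 8: oooo--ooooo---
position 14 holds -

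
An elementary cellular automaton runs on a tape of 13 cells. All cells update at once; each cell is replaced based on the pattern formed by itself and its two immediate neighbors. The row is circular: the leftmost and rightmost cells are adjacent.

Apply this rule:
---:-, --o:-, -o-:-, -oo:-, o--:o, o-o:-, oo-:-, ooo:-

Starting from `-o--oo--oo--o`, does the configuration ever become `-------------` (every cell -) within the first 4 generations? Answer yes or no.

--o---o---o--
---o---o---o-
----o---o---o
o----o---o---
generation 4 is o----o---o---, still not uniform -

no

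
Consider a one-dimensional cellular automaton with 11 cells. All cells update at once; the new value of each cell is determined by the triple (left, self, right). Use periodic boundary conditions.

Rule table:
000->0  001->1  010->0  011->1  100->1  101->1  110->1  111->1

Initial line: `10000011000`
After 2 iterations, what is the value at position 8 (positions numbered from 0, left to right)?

1

01000111101
10101111110
position 8 holds 1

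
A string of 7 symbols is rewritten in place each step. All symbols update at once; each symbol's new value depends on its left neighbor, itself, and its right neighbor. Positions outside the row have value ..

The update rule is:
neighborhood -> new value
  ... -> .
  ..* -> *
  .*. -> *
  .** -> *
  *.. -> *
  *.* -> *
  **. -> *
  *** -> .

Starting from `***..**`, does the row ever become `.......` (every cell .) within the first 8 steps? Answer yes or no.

*.*****
***...*
*.**.**
*******
*.....*
**...**
***.***
*.***.*
step 8 is *.***.*, still not uniform .

no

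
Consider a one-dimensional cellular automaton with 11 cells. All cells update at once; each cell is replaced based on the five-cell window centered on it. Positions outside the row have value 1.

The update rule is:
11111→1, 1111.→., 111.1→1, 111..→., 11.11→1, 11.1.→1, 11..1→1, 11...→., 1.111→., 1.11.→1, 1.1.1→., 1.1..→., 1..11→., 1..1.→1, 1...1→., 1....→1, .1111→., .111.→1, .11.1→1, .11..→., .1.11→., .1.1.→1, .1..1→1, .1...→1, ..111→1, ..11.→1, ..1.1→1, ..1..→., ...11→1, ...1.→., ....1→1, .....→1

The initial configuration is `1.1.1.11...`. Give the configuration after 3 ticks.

tick 1: 11.1..1...1
tick 2: .11.11.1.11
tick 3: 1111111....

1111111....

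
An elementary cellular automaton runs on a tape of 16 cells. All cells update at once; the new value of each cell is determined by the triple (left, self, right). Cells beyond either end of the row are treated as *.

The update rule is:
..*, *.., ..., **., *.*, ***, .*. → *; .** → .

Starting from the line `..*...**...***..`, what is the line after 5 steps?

step 1: ******.****.****
step 2: *******.****.***
step 3: ********.****.**
step 4: *********.****.*
step 5: **********.****.

**********.****.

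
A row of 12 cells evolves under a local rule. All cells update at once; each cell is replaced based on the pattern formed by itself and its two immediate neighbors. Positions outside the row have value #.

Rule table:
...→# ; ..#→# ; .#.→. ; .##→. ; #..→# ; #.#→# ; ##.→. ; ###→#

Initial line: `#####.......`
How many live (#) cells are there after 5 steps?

####.#######
###.#.######
##.#.#.#####
#.#.#.#.####
.#.#.#.#.###
count of #: 7

7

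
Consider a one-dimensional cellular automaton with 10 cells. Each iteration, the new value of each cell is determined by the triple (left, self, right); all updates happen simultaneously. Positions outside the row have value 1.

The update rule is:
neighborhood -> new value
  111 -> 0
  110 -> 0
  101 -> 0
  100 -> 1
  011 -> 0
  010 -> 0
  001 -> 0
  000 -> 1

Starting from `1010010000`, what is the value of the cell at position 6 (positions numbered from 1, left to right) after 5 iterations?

1

0001001110
1100100000
0010011110
1001000000
0100111110
position 6 holds 1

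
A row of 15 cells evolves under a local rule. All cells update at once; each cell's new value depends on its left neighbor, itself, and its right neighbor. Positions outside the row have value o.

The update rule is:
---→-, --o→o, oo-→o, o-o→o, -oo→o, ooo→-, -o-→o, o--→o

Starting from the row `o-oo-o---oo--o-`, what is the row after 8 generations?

oo----ooo----oo

ooooooo-ooooooo
------ooo------
o----oo-oo----o
oo--ooooooo--oo
-oooo-----oooo-
oo--oo---oo--oo
-oooooo-oooooo-
oo----ooo----oo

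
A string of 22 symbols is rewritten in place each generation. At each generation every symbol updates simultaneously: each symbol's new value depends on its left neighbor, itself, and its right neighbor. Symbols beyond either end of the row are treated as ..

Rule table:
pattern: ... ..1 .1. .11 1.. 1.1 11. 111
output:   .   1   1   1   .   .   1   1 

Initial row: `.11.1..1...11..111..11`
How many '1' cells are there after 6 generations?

111.1.11..111.1111.111
111.1.11.1111.1111.111
111.1.11.1111.1111.111  (fixed point — unchanged through generation 6)
count of 1: 17

17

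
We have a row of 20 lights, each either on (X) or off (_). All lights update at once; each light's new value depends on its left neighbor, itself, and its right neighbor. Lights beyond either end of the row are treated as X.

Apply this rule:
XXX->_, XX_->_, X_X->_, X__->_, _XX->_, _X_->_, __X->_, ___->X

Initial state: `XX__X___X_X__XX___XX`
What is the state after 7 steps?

______X_________X___

______X_________X___
_XXXX___XXXXXXX___X_
______X_________X___  (repeats step 1; period 2)
step 7: ______X_________X___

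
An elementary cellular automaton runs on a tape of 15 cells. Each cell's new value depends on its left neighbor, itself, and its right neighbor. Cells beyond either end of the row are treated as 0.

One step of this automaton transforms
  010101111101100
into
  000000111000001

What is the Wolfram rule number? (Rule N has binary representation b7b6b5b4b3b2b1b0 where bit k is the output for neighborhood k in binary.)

position 6: 111 → 1  (bit 7 = 1)
position 9: 110 → 0  (bit 6 = 0)
position 2: 101 → 0  (bit 5 = 0)
position 13: 100 → 0  (bit 4 = 0)
position 5: 011 → 0  (bit 3 = 0)
position 1: 010 → 0  (bit 2 = 0)
position 0: 001 → 0  (bit 1 = 0)
position 14: 000 → 1  (bit 0 = 1)
bits b7..b0 = 10000001 = 129

129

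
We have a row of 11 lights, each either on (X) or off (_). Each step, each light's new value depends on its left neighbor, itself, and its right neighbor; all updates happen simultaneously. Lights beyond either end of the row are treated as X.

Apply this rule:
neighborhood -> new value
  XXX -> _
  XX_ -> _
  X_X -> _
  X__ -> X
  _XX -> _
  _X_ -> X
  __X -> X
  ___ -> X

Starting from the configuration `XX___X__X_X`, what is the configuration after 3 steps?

step 1: __XXXXXXX__
step 2: XX_______XX
step 3: __XXXXXXX__

__XXXXXXX__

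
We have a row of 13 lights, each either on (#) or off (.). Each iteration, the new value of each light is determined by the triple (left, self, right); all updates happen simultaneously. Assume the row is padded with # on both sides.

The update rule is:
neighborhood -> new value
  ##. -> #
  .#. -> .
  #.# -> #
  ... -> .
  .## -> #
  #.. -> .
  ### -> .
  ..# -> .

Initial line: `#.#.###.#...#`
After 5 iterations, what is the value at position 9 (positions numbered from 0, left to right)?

iteration 1: ##.##.##....#
iteration 2: .#######....#
iteration 3: ##.....#....#
iteration 4: .#..........#
iteration 5: #...........#
position 9 holds .

.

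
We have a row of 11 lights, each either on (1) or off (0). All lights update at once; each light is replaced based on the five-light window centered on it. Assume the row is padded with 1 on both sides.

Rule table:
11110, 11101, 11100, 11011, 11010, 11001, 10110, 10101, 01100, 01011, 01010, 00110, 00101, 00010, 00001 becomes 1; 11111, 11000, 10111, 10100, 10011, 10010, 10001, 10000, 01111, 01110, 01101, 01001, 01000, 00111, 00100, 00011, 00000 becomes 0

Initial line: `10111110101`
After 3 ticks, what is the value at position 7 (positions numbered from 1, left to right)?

1

11000111110
11000000111
11000010000
position 7 holds 1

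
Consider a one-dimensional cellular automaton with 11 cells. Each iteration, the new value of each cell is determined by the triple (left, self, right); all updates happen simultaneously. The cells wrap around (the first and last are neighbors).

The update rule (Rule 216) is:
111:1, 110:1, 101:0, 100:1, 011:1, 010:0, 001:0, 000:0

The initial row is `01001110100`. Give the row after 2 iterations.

00101110010
00001111001

00001111001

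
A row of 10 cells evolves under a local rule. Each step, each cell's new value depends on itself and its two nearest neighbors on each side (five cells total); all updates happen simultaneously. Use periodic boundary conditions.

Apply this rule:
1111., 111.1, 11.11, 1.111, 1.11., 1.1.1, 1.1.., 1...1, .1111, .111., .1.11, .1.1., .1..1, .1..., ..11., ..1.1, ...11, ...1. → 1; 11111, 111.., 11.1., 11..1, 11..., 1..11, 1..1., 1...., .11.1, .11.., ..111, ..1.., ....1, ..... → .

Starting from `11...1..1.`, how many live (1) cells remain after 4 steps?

1..11.1.11
...1..1111
.11.1..11.
.1..11.1..
count of 1: 4

4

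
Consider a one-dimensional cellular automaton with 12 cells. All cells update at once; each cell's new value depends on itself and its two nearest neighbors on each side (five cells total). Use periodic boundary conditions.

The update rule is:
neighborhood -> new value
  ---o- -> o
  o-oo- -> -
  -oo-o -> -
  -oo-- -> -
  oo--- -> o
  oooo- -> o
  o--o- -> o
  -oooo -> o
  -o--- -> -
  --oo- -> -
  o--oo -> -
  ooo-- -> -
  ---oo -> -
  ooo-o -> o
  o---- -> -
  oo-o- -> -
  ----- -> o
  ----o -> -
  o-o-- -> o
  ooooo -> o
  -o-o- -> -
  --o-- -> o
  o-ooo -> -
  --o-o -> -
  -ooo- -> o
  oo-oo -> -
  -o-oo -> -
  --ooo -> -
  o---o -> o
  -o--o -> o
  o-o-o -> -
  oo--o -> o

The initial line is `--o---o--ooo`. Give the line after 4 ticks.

oooo--oo----

tick 1: ooo-oooo--o-
tick 2: -oo--oo-oo--
tick 3: ---o------oo
tick 4: oooo--oo----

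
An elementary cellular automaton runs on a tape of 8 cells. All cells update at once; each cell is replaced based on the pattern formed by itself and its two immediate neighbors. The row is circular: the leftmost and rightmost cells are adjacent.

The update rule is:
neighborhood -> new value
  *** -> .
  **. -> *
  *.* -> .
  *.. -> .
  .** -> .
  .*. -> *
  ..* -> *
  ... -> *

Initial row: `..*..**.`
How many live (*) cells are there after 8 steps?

***.*.*.
..*.*.*.
***.*.*.  (repeats step 1; period 2)
step 8: ..*.*.*.
count of *: 3

3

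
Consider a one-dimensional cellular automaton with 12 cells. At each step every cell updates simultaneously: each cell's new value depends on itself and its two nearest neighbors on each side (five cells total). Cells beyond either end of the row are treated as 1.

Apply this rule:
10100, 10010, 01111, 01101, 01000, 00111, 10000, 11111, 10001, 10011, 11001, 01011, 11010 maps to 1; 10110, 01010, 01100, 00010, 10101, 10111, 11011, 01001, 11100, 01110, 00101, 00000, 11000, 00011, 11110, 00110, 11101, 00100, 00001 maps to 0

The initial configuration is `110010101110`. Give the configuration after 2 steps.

110001001100

001100010000
110001001100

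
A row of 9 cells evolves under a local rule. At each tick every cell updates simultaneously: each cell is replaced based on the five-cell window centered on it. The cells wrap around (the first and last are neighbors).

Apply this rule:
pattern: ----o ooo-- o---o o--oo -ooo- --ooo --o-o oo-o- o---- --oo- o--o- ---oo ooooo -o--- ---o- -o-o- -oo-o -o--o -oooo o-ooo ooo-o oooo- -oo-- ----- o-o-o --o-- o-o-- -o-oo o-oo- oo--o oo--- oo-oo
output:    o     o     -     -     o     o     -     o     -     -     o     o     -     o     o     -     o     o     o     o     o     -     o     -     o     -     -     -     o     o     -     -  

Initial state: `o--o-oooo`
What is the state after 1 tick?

ooo--oo--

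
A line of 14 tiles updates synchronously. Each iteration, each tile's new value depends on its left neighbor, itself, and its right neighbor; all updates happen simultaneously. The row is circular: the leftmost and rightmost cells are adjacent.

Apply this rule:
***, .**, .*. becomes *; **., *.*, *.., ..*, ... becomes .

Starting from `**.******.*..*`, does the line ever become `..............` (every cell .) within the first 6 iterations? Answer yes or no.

*..*****..*..*
...****...*..*
...***....*..*
...**.....*..*
...*......*..*
...*......*..*
iteration 6 is ...*......*..*, still not uniform .

no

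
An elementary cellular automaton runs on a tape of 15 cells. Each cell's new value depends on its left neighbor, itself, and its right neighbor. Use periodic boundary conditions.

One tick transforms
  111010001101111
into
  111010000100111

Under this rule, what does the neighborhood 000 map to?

At position 6 the neighborhood is 000; the next row has 0 there.

0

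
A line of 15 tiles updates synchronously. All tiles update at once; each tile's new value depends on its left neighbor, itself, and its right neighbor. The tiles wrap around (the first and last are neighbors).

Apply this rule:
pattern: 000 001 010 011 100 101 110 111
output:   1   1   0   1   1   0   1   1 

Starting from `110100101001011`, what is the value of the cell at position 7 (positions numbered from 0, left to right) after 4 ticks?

1

110011000110011
111111111111111
111111111111111  (fixed point — unchanged through tick 4)
position 7 holds 1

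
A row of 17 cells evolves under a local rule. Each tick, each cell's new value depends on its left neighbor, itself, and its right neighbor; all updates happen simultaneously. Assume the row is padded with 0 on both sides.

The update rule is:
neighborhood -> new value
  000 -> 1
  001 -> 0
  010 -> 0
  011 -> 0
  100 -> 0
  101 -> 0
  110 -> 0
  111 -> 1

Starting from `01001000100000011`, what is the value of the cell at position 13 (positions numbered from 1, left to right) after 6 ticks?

1

00000010001111000
11111000100110011
01110010000000000
00100000111111111
10001110011111110
00100100001111100
position 13 holds 1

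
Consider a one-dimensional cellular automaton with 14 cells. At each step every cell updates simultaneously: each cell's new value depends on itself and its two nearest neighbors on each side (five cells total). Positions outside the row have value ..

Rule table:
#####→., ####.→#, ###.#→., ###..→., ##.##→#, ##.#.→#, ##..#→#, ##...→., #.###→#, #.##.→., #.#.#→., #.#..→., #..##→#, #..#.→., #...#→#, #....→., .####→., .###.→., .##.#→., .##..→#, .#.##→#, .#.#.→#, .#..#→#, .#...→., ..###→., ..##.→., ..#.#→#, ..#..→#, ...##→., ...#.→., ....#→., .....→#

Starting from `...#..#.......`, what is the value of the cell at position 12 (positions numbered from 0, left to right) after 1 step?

#

step 1: #..##.#..#####
position 12 holds #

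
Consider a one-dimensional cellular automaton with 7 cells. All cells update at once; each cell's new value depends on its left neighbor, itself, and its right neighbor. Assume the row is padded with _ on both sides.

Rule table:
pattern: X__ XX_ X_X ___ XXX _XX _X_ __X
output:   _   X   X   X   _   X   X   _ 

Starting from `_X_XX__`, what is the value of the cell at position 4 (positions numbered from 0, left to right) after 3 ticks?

tick 1: _XXXX_X
tick 2: _X__XXX
tick 3: _X__X_X
position 4 holds X

X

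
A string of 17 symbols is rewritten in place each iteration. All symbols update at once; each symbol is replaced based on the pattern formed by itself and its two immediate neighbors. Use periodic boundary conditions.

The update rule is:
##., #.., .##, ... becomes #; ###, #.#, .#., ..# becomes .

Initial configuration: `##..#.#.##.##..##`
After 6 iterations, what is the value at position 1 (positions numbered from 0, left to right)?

.

iteration 1: .##.....##.###.#.
iteration 2: .######.##.#.#..#
iteration 3: .#....#.##....#..
iteration 4: ..###...#####..##
iteration 5: #.#.###.#...##.##
iteration 6: #...#.#..##.##.#.
position 1 holds .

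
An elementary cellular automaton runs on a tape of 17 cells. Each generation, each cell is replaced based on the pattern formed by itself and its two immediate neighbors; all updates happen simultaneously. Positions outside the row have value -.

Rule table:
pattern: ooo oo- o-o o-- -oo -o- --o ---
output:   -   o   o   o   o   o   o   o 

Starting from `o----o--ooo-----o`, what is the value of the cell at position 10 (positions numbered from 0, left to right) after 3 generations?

o

ooooooooo-ooooooo
o-------ooo-----o
ooooooooo-ooooooo
position 10 holds o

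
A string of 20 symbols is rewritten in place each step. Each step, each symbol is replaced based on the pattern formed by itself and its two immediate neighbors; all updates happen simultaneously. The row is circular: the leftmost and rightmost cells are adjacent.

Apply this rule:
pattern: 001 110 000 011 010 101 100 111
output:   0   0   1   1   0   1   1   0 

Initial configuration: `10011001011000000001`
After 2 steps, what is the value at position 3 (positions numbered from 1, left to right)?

1

step 1: 01010100110111111101
step 2: 10101010101100000010
position 3 holds 1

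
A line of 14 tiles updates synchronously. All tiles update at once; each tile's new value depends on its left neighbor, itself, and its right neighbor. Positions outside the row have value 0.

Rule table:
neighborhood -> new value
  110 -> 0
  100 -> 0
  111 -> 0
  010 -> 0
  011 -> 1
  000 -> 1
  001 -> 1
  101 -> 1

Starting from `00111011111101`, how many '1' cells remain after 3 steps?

step 1: 11100110000010
step 2: 10001100111100
step 3: 00111001100001
count of 1: 6

6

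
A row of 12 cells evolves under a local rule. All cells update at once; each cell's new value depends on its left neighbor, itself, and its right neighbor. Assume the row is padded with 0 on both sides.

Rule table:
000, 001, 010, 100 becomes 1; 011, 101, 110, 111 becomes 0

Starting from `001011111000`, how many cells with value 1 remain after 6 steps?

111000000111
000111111000
111000000111  (repeats step 1; period 2)
step 6: 000111111000
count of 1: 6

6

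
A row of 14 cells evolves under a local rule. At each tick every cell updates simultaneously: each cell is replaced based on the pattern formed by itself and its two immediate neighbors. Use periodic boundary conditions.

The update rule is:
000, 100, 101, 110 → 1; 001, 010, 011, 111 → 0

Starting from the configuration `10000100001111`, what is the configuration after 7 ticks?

11100000111100

11110011100000
00011000111110
11001110000011
01100011111000
00111000001111
10001111100001
11100000111100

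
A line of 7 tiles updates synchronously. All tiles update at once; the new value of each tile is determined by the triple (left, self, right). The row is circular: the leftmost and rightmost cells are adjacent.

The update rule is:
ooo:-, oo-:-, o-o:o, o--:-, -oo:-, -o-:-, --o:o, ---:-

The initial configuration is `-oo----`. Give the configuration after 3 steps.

o------
------o
-----o-

-----o-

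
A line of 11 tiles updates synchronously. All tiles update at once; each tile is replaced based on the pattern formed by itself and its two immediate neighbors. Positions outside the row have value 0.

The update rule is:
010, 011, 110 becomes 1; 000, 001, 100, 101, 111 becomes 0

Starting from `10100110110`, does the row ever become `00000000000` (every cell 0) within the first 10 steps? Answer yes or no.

step 1: 10100110110  (fixed point — unchanged through step 10)
step 10 is 10100110110, still not uniform 0

no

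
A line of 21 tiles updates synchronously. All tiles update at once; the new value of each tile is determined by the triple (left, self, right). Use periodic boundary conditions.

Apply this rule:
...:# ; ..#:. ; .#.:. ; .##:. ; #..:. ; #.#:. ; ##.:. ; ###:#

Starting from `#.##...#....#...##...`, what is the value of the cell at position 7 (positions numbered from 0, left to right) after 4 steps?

.....#...##...#....#.
####...#....#...##...
.##..#...##...#....#.
.......#....#...##...
position 7 holds #

#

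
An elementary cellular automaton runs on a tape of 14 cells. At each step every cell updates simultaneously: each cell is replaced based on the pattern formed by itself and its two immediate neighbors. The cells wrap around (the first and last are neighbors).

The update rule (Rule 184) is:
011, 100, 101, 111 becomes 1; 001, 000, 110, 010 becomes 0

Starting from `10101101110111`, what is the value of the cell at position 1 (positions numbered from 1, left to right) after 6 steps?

0

01011011101111
10110111011110
01101110111101
11011101111010
10111011110101
01110111101011
position 1 holds 0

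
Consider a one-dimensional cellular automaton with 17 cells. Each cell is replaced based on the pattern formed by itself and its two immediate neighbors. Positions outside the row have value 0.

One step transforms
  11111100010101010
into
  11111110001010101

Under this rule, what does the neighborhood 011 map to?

At position 0 the neighborhood is 011; the next row has 1 there.

1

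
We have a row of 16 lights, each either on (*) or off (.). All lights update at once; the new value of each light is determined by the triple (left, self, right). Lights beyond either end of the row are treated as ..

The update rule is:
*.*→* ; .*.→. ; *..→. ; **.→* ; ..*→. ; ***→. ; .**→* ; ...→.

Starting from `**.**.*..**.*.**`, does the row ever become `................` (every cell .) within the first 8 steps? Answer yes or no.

step 1: ******...***.***
step 2: *....*...*.***.*
step 3: ..........**.**.
step 4: ..........*****.
step 5: ..........*...*.
step 6: ................
all cells are . at step 6

yes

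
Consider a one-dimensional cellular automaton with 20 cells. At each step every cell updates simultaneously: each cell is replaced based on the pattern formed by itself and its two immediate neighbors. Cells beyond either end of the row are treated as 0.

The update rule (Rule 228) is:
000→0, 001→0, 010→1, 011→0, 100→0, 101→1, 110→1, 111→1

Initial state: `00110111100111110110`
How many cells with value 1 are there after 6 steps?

00011011100011111010
00001101100001111110
00000110100000111110
00000011100000011110
00000001100000001110
00000000100000000110
count of 1: 3

3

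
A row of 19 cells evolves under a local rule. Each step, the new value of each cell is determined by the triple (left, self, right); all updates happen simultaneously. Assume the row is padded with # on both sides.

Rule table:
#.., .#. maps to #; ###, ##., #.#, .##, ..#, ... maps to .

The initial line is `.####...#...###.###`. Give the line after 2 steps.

.....#..##.........
#....##...#........

#....##...#........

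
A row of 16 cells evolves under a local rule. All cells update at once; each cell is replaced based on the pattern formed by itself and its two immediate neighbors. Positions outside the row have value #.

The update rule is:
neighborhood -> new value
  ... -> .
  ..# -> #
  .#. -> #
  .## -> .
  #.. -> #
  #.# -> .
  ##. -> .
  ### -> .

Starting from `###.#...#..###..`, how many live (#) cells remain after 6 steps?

4

step 1: ....##.####...##
step 2: #..#.......#.#..
step 3: .####.....##.###
step 4: .....#...#......
step 5: #...###.###....#
step 6: .#.#.......#..#.
count of #: 4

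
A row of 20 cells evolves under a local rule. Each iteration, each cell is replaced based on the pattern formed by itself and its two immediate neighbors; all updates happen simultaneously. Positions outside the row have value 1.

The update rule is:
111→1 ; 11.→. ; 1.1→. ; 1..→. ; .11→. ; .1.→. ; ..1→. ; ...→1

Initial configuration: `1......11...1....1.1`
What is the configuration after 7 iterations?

..1111....1...11....
...11..11...1....11.
.1........1...11....
...111111...1....11.
.1..1111..1...11....
.....11.....1....11.
.111....111...11....

.111....111...11....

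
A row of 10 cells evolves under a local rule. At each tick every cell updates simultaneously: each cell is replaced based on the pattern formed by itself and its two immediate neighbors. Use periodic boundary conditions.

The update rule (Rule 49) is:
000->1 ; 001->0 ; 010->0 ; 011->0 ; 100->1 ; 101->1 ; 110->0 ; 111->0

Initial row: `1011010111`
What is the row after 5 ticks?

0100101000
0010010111
1001001000
0100100110
0010010001

0010010001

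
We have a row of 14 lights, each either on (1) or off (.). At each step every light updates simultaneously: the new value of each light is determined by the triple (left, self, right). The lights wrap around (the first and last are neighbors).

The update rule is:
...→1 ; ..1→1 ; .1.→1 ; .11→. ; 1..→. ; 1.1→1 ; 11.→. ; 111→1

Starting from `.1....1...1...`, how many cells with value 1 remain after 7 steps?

11

11.1111.111.11
1.1.11.1.1.1.1
.111..1111111.
1.1..1.11111..
111.111.111..1
11.1.1.1.1..1.
..11111111.111
count of 1: 11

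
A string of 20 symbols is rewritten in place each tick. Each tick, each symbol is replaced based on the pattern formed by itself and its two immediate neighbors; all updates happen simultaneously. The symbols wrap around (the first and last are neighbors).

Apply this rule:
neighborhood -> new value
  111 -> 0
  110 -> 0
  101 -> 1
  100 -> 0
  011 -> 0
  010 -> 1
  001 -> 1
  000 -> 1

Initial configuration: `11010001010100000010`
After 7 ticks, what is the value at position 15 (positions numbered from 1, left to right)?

00110111111101111111
01001000000010000000
11011011111110111111
00100100000001000000
11101101111111011111
00010010000000100000
11110110111111101111
position 15 holds 1

1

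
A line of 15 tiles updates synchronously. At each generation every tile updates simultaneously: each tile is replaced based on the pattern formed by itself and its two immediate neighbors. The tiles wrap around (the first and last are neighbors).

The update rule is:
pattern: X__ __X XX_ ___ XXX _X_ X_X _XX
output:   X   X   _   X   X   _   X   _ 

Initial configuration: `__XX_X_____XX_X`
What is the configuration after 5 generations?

XX__X_XXXXX__X_
__XX_X_XXX_XX_X
XX__X_X_X_X__X_
__XX_X_X_X_XX_X
XX__X_X_X_X__X_

XX__X_X_X_X__X_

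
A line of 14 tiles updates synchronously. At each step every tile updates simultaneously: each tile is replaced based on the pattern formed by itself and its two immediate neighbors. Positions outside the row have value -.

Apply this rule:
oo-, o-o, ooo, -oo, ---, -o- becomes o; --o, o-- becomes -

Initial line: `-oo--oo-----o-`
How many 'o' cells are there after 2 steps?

-oo--oo-ooo-o-
-oo--oooooooo-
count of o: 10

10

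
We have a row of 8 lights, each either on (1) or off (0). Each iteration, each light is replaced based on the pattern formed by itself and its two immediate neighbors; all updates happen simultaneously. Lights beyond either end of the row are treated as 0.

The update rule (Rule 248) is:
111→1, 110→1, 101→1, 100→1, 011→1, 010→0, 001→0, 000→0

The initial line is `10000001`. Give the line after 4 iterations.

01000000
00100000
00010000
00001000

00001000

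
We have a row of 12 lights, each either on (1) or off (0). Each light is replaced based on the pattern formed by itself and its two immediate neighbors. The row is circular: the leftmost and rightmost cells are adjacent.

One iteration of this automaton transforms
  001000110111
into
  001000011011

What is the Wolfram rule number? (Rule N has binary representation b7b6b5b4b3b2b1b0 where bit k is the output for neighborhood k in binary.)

position 10: 111 → 1  (bit 7 = 1)
position 7: 110 → 1  (bit 6 = 1)
position 8: 101 → 1  (bit 5 = 1)
position 0: 100 → 0  (bit 4 = 0)
position 6: 011 → 0  (bit 3 = 0)
position 2: 010 → 1  (bit 2 = 1)
position 1: 001 → 0  (bit 1 = 0)
position 4: 000 → 0  (bit 0 = 0)
bits b7..b0 = 11100100 = 228

228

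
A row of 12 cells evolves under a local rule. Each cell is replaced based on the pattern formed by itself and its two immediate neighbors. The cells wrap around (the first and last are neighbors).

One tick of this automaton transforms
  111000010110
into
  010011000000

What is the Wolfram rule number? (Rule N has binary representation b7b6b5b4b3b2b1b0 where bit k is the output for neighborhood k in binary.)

129

position 1: 111 → 1  (bit 7 = 1)
position 2: 110 → 0  (bit 6 = 0)
position 8: 101 → 0  (bit 5 = 0)
position 3: 100 → 0  (bit 4 = 0)
position 0: 011 → 0  (bit 3 = 0)
position 7: 010 → 0  (bit 2 = 0)
position 6: 001 → 0  (bit 1 = 0)
position 4: 000 → 1  (bit 0 = 1)
bits b7..b0 = 10000001 = 129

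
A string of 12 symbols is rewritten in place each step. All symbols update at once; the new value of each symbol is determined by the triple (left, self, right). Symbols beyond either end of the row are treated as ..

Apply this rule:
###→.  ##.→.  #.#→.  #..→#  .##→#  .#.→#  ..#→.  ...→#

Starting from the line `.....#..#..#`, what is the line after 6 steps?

#....#..#..#

####.##.##.#
#....#..#..#
####.##.##.#  (repeats step 1; period 2)
step 6: #....#..#..#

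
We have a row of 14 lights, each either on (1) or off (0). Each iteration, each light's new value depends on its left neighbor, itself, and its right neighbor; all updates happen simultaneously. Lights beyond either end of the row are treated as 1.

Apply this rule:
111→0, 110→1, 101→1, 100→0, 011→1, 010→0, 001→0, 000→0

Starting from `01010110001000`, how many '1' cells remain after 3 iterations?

iteration 1: 10101110000000
iteration 2: 11011010000000
iteration 3: 01111100000000
count of 1: 5

5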